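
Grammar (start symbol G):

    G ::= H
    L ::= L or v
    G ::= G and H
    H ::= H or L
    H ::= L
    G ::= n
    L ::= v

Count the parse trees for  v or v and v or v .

Parse trees for v or v and v or v:
  [G [G [H [H [L v]] or [L v]]] and [H [H [L v]] or [L v]]]
  [G [G [H [H [L v]] or [L v]]] and [H [L [L v] or v]]]
  [G [G [H [L [L v] or v]]] and [H [H [L v]] or [L v]]]
  [G [G [H [L [L v] or v]]] and [H [L [L v] or v]]]

4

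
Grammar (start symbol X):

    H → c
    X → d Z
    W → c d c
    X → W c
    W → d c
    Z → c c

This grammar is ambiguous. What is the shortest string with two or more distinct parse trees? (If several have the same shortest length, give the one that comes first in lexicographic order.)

d c c

length 3: d c c has 2 parse trees

Two derivations of d c c:
  X ⇒ d Z ⇒ d c c
  X ⇒ W c ⇒ d c c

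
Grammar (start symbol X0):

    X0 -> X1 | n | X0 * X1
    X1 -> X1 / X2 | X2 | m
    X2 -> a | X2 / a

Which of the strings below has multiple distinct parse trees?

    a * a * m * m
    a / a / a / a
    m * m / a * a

a * a * m * m: 1 tree
a / a / a / a: 8 trees
m * m / a * a: 1 tree

a / a / a / a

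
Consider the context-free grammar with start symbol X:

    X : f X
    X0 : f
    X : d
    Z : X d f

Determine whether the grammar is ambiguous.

Only X is reachable from X; ignoring the rest: The reachable rules are right-linear with at most one rule per (nonterminal, next-terminal) pair. Each input token forces the next rule, so parsing is deterministic.

Unambiguous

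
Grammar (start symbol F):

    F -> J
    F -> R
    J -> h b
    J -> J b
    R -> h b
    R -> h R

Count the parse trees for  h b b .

1

Parse trees for h b b:
  [F [J [J h b] b]]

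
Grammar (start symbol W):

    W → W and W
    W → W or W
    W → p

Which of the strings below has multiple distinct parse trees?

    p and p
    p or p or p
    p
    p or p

p and p: 1 tree
p or p or p: 2 trees
p: 1 tree
p or p: 1 tree

p or p or p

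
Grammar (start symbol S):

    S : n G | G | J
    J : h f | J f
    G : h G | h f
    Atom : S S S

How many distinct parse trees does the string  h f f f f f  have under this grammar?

Parse trees for h f f f f f:
  [S [J [J [J [J [J h f] f] f] f] f]]

1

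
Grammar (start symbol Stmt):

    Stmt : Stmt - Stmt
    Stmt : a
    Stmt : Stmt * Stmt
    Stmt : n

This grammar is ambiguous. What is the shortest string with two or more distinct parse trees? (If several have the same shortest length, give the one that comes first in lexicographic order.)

a * a * a

length 1: no string has ≥2 trees
length 3: no string has ≥2 trees
length 5: a * a * a has 2 parse trees

Two derivations of a * a * a:
  Stmt ⇒ Stmt * Stmt ⇒ a * Stmt ⇒ a * Stmt * Stmt ⇒ a * a * Stmt ⇒ a * a * a
  Stmt ⇒ Stmt * Stmt ⇒ Stmt * Stmt * Stmt ⇒ a * Stmt * Stmt ⇒ a * a * Stmt ⇒ a * a * a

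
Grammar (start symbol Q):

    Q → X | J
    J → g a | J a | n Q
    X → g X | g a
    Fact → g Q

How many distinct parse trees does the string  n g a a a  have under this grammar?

4

Parse trees for n g a a a:
  [Q [J [J [J n [Q [X g a]]] a] a]]
  [Q [J [J [J n [Q [J g a]]] a] a]]
  [Q [J [J n [Q [J [J g a] a]]] a]]
  [Q [J n [Q [J [J [J g a] a] a]]]]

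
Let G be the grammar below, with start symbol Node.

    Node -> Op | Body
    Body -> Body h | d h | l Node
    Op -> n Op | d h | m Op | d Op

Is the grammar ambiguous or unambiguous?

Ambiguous

Witness: d h

Derivation 1: Node ⇒ Op ⇒ d h
Derivation 2: Node ⇒ Body ⇒ d h

Two distinct leftmost derivations for the same string.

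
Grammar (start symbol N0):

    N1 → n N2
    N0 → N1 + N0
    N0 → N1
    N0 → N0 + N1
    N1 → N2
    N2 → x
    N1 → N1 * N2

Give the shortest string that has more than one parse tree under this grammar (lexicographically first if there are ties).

length 1: no string has ≥2 trees
length 2: no string has ≥2 trees
length 3: x + x has 2 parse trees

Two derivations of x + x:
  N0 ⇒ N1 + N0 ⇒ N2 + N0 ⇒ x + N0 ⇒ x + N1 ⇒ x + N2 ⇒ x + x
  N0 ⇒ N0 + N1 ⇒ N1 + N1 ⇒ N2 + N1 ⇒ x + N1 ⇒ x + N2 ⇒ x + x

x + x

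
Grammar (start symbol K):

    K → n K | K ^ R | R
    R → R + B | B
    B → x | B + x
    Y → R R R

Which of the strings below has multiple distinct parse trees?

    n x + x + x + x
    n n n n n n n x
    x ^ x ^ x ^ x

n x + x + x + x

n x + x + x + x: 8 trees
n n n n n n n x: 1 tree
x ^ x ^ x ^ x: 1 tree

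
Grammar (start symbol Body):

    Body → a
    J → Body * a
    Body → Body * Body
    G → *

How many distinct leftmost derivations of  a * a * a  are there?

Parse trees for a * a * a:
  [Body [Body a] * [Body [Body a] * [Body a]]]
  [Body [Body [Body a] * [Body a]] * [Body a]]

2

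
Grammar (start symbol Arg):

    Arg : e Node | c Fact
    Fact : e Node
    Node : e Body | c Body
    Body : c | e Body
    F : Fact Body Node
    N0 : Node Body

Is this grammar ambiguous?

(F, N0 are unreachable from Arg, so their rules don't affect L(Arg).) The reachable rules are right-linear with at most one rule per (nonterminal, next-terminal) pair. Each input token forces the next rule, so parsing is deterministic.

Unambiguous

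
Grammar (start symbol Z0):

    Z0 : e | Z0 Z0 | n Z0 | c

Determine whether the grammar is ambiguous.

Witness: c c c

Derivation 1: Z0 ⇒ Z0 Z0 ⇒ Z0 Z0 Z0 ⇒ c Z0 Z0 ⇒ c c Z0 ⇒ c c c
Derivation 2: Z0 ⇒ Z0 Z0 ⇒ c Z0 ⇒ c Z0 Z0 ⇒ c c Z0 ⇒ c c c

Two distinct leftmost derivations for the same string.

Ambiguous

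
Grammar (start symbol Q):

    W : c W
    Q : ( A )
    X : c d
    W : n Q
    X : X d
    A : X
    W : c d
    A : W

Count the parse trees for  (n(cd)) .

Parse trees for (n(cd)):
  [Q ( [A [W n [Q ( [A [X c d]] )]]] )]
  [Q ( [A [W n [Q ( [A [W c d]] )]]] )]

2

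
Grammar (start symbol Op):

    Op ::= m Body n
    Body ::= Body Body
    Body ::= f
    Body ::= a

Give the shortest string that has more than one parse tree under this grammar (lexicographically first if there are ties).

length 3: no string has ≥2 trees
length 4: no string has ≥2 trees
length 5: m a a a n has 2 parse trees

Two derivations of m a a a n:
  Op ⇒ m Body n ⇒ m Body Body n ⇒ m Body Body Body n ⇒ m a Body Body n ⇒ m a a Body n ⇒ m a a a n
  Op ⇒ m Body n ⇒ m Body Body n ⇒ m a Body n ⇒ m a Body Body n ⇒ m a a Body n ⇒ m a a a n

m a a a n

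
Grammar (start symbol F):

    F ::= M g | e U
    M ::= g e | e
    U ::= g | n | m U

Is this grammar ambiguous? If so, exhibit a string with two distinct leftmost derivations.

Witness: e g

Derivation 1: F ⇒ M g ⇒ e g
Derivation 2: F ⇒ e U ⇒ e g

Two distinct leftmost derivations for the same string.

Ambiguous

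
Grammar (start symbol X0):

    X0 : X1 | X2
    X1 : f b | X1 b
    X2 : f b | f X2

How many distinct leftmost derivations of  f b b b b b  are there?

1

Parse trees for f b b b b b:
  [X0 [X1 [X1 [X1 [X1 [X1 f b] b] b] b] b]]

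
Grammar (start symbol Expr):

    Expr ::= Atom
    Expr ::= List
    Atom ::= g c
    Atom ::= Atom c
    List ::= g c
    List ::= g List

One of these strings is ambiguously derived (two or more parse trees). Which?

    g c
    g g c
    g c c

g c: 2 trees
g g c: 1 tree
g c c: 1 tree

g c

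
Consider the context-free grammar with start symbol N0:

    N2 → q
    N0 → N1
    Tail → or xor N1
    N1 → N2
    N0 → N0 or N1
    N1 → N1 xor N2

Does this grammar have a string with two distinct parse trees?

(Tail is unreachable from N0, so its rules don't affect L(N0).) N0 → N0 or N1 | N1  ;  N1 → N1 xor N2 | N2  — a left-associative chain with N2 at the bottom. Each string factors uniquely by precedence.

Unambiguous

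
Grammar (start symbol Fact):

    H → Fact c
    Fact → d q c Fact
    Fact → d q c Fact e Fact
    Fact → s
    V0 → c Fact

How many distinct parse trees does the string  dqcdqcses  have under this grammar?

Parse trees for dqcdqcses:
  [Fact d q c [Fact d q c [Fact s] e [Fact s]]]
  [Fact d q c [Fact d q c [Fact s]] e [Fact s]]

2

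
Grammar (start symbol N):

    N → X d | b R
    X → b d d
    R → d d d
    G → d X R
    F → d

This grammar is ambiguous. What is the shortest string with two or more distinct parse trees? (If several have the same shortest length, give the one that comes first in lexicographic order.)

length 4: b d d d has 2 parse trees

Two derivations of b d d d:
  N ⇒ X d ⇒ b d d d
  N ⇒ b R ⇒ b d d d

b d d d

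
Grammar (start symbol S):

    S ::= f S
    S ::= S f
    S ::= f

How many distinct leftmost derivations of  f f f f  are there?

Parse trees for f f f f:
  [S f [S f [S f [S f]]]]
  [S f [S f [S [S f] f]]]
  [S f [S [S f [S f]] f]]
  [S f [S [S [S f] f] f]]
  [S [S f [S f [S f]]] f]
  [S [S f [S [S f] f]] f]
  [S [S [S f [S f]] f] f]
  [S [S [S [S f] f] f] f]

8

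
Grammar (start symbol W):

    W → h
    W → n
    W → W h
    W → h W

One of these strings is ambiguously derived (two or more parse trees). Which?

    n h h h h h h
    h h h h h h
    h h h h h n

n h h h h h h: 1 tree
h h h h h h: 32 trees
h h h h h n: 1 tree

h h h h h h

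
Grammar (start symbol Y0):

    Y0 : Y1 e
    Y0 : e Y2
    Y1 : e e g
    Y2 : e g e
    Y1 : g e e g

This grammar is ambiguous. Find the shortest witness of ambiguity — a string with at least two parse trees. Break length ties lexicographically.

length 4: e e g e has 2 parse trees

Two derivations of e e g e:
  Y0 ⇒ Y1 e ⇒ e e g e
  Y0 ⇒ e Y2 ⇒ e e g e

e e g e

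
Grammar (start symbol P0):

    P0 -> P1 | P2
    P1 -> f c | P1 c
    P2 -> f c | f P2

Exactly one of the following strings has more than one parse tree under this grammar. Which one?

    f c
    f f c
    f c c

f c: 2 trees
f f c: 1 tree
f c c: 1 tree

f c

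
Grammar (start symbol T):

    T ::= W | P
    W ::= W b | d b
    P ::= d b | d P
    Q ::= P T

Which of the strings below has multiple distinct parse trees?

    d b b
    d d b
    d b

d b

d b b: 1 tree
d d b: 1 tree
d b: 2 trees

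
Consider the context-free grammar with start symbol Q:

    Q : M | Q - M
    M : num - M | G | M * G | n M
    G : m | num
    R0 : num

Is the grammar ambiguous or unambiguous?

Witness: num - m

Derivation 1: Q ⇒ M ⇒ num - M ⇒ num - G ⇒ num - m
Derivation 2: Q ⇒ Q - M ⇒ M - M ⇒ G - M ⇒ num - M ⇒ num - G ⇒ num - m

Two distinct leftmost derivations for the same string.

Ambiguous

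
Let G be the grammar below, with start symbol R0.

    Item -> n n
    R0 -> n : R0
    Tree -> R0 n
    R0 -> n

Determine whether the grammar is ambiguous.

Only R0 is reachable from R0; ignoring the rest: The reachable grammar is A → atom sep A | atom. Each atom is followed by either the separator (recurse) or end-of-string (stop) — no choice point.

Unambiguous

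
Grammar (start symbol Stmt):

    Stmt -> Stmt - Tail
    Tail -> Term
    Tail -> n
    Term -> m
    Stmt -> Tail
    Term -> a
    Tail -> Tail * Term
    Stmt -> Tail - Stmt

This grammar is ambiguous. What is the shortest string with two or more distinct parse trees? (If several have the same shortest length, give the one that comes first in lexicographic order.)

a - a

length 1: no string has ≥2 trees
length 3: a - a has 2 parse trees

Two derivations of a - a:
  Stmt ⇒ Stmt - Tail ⇒ Tail - Tail ⇒ Term - Tail ⇒ a - Tail ⇒ a - Term ⇒ a - a
  Stmt ⇒ Tail - Stmt ⇒ Term - Stmt ⇒ a - Stmt ⇒ a - Tail ⇒ a - Term ⇒ a - a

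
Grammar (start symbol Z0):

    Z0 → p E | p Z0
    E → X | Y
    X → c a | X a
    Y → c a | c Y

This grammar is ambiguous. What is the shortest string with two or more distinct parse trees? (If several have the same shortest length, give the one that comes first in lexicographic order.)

length 3: p c a has 2 parse trees

Two derivations of p c a:
  Z0 ⇒ p E ⇒ p X ⇒ p c a
  Z0 ⇒ p E ⇒ p Y ⇒ p c a

p c a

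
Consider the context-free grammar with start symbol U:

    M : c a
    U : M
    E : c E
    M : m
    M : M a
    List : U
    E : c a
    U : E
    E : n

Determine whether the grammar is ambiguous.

Witness: c a

Derivation 1: U ⇒ M ⇒ c a
Derivation 2: U ⇒ E ⇒ c a

Two distinct leftmost derivations for the same string.

Ambiguous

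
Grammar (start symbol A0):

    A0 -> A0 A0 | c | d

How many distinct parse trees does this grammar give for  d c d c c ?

14

Parse trees for d c d c c (showing first 6 of 14):
  [A0 [A0 d] [A0 [A0 c] [A0 [A0 d] [A0 [A0 c] [A0 c]]]]]
  [A0 [A0 d] [A0 [A0 c] [A0 [A0 [A0 d] [A0 c]] [A0 c]]]]
  [A0 [A0 d] [A0 [A0 [A0 c] [A0 d]] [A0 [A0 c] [A0 c]]]]
  [A0 [A0 d] [A0 [A0 [A0 c] [A0 [A0 d] [A0 c]]] [A0 c]]]
  [A0 [A0 d] [A0 [A0 [A0 [A0 c] [A0 d]] [A0 c]] [A0 c]]]
  [A0 [A0 [A0 d] [A0 c]] [A0 [A0 d] [A0 [A0 c] [A0 c]]]]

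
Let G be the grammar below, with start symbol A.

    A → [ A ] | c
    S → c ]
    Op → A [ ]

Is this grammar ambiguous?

Unambiguous

(S, Op are unreachable from A, so their rules don't affect L(A).) Each string is a nest of matched brackets around a single atom. An opening bracket forces the recursive rule; an atom forces the base rule.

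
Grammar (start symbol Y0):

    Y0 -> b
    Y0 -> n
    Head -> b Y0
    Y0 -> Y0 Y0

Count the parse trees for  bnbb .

5

Parse trees for bnbb:
  [Y0 [Y0 b] [Y0 [Y0 n] [Y0 [Y0 b] [Y0 b]]]]
  [Y0 [Y0 b] [Y0 [Y0 [Y0 n] [Y0 b]] [Y0 b]]]
  [Y0 [Y0 [Y0 b] [Y0 n]] [Y0 [Y0 b] [Y0 b]]]
  [Y0 [Y0 [Y0 b] [Y0 [Y0 n] [Y0 b]]] [Y0 b]]
  [Y0 [Y0 [Y0 [Y0 b] [Y0 n]] [Y0 b]] [Y0 b]]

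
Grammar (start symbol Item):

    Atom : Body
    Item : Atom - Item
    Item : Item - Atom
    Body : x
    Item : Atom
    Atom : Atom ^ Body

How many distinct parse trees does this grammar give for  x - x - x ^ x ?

4

Parse trees for x - x - x ^ x:
  [Item [Atom [Body x]] - [Item [Atom [Body x]] - [Item [Atom [Atom [Body x]] ^ [Body x]]]]]
  [Item [Atom [Body x]] - [Item [Item [Atom [Body x]]] - [Atom [Atom [Body x]] ^ [Body x]]]]
  [Item [Item [Atom [Body x]] - [Item [Atom [Body x]]]] - [Atom [Atom [Body x]] ^ [Body x]]]
  [Item [Item [Item [Atom [Body x]]] - [Atom [Body x]]] - [Atom [Atom [Body x]] ^ [Body x]]]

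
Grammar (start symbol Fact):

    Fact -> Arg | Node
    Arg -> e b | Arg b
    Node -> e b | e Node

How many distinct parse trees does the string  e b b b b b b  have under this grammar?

1

Parse trees for e b b b b b b:
  [Fact [Arg [Arg [Arg [Arg [Arg [Arg e b] b] b] b] b] b]]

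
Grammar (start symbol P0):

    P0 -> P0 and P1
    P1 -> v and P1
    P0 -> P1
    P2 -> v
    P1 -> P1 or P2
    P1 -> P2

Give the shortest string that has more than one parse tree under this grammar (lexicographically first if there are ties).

length 1: no string has ≥2 trees
length 3: v and v has 2 parse trees

Two derivations of v and v:
  P0 ⇒ P0 and P1 ⇒ P1 and P1 ⇒ P2 and P1 ⇒ v and P1 ⇒ v and P2 ⇒ v and v
  P0 ⇒ P1 ⇒ v and P1 ⇒ v and P2 ⇒ v and v

v and v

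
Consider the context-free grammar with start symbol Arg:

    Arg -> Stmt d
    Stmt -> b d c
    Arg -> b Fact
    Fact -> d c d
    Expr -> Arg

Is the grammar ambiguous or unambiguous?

Ambiguous

Witness: b d c d

Derivation 1: Arg ⇒ Stmt d ⇒ b d c d
Derivation 2: Arg ⇒ b Fact ⇒ b d c d

Two distinct leftmost derivations for the same string.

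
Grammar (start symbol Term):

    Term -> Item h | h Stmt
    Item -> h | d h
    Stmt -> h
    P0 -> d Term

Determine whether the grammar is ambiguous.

Ambiguous

Witness: h h

Derivation 1: Term ⇒ Item h ⇒ h h
Derivation 2: Term ⇒ h Stmt ⇒ h h

Two distinct leftmost derivations for the same string.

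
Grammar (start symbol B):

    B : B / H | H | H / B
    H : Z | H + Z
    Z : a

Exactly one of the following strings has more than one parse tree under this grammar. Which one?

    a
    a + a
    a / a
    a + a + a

a / a

a: 1 tree
a + a: 1 tree
a / a: 2 trees
a + a + a: 1 tree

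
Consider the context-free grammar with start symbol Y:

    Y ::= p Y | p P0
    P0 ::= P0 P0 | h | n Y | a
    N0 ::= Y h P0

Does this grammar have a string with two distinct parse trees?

Witness: p a a a

Derivation 1: Y ⇒ p P0 ⇒ p P0 P0 ⇒ p P0 P0 P0 ⇒ p a P0 P0 ⇒ p a a P0 ⇒ p a a a
Derivation 2: Y ⇒ p P0 ⇒ p P0 P0 ⇒ p a P0 ⇒ p a P0 P0 ⇒ p a a P0 ⇒ p a a a

Two distinct leftmost derivations for the same string.

Ambiguous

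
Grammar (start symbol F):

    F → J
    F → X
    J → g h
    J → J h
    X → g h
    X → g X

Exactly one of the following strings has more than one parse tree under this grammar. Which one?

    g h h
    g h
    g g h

g h h: 1 tree
g h: 2 trees
g g h: 1 tree

g h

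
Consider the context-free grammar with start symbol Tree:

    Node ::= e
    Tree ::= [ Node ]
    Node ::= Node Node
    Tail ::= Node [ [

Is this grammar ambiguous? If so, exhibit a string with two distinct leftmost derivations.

Ambiguous

Witness: [ e e e ]

Derivation 1: Tree ⇒ [ Node ] ⇒ [ Node Node ] ⇒ [ e Node ] ⇒ [ e Node Node ] ⇒ [ e e Node ] ⇒ [ e e e ]
Derivation 2: Tree ⇒ [ Node ] ⇒ [ Node Node ] ⇒ [ Node Node Node ] ⇒ [ e Node Node ] ⇒ [ e e Node ] ⇒ [ e e e ]

Two distinct leftmost derivations for the same string.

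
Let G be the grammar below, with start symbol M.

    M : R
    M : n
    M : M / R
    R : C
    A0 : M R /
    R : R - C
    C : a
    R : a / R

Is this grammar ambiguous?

Ambiguous

Witness: a / a

Derivation 1: M ⇒ R ⇒ a / R ⇒ a / C ⇒ a / a
Derivation 2: M ⇒ M / R ⇒ R / R ⇒ C / R ⇒ a / R ⇒ a / C ⇒ a / a

Two distinct leftmost derivations for the same string.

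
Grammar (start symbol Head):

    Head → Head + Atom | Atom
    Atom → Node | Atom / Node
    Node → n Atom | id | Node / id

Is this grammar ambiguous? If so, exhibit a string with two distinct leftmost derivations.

Witness: id / id

Derivation 1: Head ⇒ Atom ⇒ Node ⇒ Node / id ⇒ id / id
Derivation 2: Head ⇒ Atom ⇒ Atom / Node ⇒ Node / Node ⇒ id / Node ⇒ id / id

Two distinct leftmost derivations for the same string.

Ambiguous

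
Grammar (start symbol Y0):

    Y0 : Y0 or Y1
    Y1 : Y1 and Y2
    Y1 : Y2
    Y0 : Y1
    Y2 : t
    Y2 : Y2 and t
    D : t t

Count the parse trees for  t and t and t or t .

Parse trees for t and t and t or t:
  [Y0 [Y0 [Y1 [Y1 [Y2 t]] and [Y2 [Y2 t] and t]]] or [Y1 [Y2 t]]]
  [Y0 [Y0 [Y1 [Y1 [Y1 [Y2 t]] and [Y2 t]] and [Y2 t]]] or [Y1 [Y2 t]]]
  [Y0 [Y0 [Y1 [Y1 [Y2 [Y2 t] and t]] and [Y2 t]]] or [Y1 [Y2 t]]]
  [Y0 [Y0 [Y1 [Y2 [Y2 [Y2 t] and t] and t]]] or [Y1 [Y2 t]]]

4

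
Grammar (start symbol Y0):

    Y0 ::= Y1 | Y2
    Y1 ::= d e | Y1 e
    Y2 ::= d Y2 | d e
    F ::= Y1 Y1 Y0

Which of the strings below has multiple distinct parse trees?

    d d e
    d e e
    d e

d e

d d e: 1 tree
d e e: 1 tree
d e: 2 trees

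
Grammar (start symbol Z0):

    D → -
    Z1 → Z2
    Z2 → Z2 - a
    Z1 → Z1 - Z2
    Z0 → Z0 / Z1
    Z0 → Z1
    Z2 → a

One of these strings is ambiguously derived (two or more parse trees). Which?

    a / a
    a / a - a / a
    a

a / a: 1 tree
a / a - a / a: 2 trees
a: 1 tree

a / a - a / a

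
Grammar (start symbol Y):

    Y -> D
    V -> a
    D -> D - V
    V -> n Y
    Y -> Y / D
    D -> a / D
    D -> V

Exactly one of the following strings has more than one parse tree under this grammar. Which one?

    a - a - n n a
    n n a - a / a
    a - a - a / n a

n n a - a / a

a - a - n n a: 1 tree
n n a - a / a: 6 trees
a - a - a / n a: 1 tree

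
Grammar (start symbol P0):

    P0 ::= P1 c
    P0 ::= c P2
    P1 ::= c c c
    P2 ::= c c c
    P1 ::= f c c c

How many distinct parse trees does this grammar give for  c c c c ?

Parse trees for c c c c:
  [P0 [P1 c c c] c]
  [P0 c [P2 c c c]]

2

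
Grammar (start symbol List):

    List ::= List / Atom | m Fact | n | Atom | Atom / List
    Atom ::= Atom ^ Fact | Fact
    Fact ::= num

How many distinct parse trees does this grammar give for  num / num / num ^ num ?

4

Parse trees for num / num / num ^ num:
  [List [List [List [Atom [Fact num]]] / [Atom [Fact num]]] / [Atom [Atom [Fact num]] ^ [Fact num]]]
  [List [List [Atom [Fact num]] / [List [Atom [Fact num]]]] / [Atom [Atom [Fact num]] ^ [Fact num]]]
  [List [Atom [Fact num]] / [List [List [Atom [Fact num]]] / [Atom [Atom [Fact num]] ^ [Fact num]]]]
  [List [Atom [Fact num]] / [List [Atom [Fact num]] / [List [Atom [Atom [Fact num]] ^ [Fact num]]]]]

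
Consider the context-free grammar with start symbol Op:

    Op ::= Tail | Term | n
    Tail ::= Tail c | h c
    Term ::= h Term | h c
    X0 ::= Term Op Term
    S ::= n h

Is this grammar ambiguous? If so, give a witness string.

Ambiguous

Witness: h c

Derivation 1: Op ⇒ Tail ⇒ h c
Derivation 2: Op ⇒ Term ⇒ h c

Two distinct leftmost derivations for the same string.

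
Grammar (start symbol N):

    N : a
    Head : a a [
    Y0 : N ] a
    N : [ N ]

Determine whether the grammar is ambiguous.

Only N is reachable from N; ignoring the rest: Each string is a nest of matched brackets around a single atom. An opening bracket forces the recursive rule; an atom forces the base rule.

Unambiguous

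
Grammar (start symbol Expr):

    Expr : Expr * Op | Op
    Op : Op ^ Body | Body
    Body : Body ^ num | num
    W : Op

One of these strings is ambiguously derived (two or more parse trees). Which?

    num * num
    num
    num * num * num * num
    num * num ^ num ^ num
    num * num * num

num * num: 1 tree
num: 1 tree
num * num * num * num: 1 tree
num * num ^ num ^ num: 4 trees
num * num * num: 1 tree

num * num ^ num ^ num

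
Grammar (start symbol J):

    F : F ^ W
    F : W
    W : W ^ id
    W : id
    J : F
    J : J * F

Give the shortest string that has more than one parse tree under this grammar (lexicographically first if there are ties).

id ^ id

length 1: no string has ≥2 trees
length 3: id ^ id has 2 parse trees

Two derivations of id ^ id:
  J ⇒ F ⇒ F ^ W ⇒ W ^ W ⇒ id ^ W ⇒ id ^ id
  J ⇒ F ⇒ W ⇒ W ^ id ⇒ id ^ id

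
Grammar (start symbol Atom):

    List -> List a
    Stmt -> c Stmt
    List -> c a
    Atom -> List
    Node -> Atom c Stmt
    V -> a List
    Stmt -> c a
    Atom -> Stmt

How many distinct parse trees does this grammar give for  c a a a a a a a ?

1

Parse trees for c a a a a a a a:
  [Atom [List [List [List [List [List [List [List c a] a] a] a] a] a] a]]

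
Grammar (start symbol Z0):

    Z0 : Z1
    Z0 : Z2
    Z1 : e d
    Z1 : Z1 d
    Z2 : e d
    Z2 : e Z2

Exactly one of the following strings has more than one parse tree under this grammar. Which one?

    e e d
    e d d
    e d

e d

e e d: 1 tree
e d d: 1 tree
e d: 2 trees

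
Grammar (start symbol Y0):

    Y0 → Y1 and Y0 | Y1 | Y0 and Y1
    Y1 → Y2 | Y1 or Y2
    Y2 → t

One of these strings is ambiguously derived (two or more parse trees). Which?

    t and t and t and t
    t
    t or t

t and t and t and t: 8 trees
t: 1 tree
t or t: 1 tree

t and t and t and t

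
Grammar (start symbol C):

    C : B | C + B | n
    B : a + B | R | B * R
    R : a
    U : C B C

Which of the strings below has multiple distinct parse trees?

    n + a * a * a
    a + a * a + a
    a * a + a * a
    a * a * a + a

a + a * a + a

n + a * a * a: 1 tree
a + a * a + a: 3 trees
a * a + a * a: 1 tree
a * a * a + a: 1 tree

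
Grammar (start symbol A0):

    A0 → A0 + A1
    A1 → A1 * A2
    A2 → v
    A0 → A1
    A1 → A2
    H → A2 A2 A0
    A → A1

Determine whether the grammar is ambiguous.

Unambiguous

Only A0, A1, A2 are reachable from A0; ignoring the rest: This is a standard precedence ladder (A0 over A1 over A2), with each level left-recursive on its own operator ('+' at A0, '*' at A1). That structure is LR(1), hence unambiguous.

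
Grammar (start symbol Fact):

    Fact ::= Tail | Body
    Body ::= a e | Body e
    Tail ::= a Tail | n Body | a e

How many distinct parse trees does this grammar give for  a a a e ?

1

Parse trees for a a a e:
  [Fact [Tail a [Tail a [Tail a e]]]]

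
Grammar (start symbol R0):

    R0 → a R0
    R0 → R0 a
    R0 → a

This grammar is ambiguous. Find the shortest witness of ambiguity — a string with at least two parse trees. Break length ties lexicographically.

a a

length 1: no string has ≥2 trees
length 2: a a has 2 parse trees

Two derivations of a a:
  R0 ⇒ a R0 ⇒ a a
  R0 ⇒ R0 a ⇒ a a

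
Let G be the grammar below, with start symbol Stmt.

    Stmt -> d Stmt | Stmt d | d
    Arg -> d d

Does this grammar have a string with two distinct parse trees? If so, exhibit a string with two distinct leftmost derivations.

Witness: d d

Derivation 1: Stmt ⇒ d Stmt ⇒ d d
Derivation 2: Stmt ⇒ Stmt d ⇒ d d

Two distinct leftmost derivations for the same string.

Ambiguous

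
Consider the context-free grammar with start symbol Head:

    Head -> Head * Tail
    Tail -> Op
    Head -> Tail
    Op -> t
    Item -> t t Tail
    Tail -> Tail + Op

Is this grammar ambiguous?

Only Head, Tail, Op are reachable from Head; ignoring the rest: The grammar is stratified — Head handles '*' (left-recursive), Tail handles '+', Op atoms. Each operator has a fixed associativity and precedence level, so every string has one parse.

Unambiguous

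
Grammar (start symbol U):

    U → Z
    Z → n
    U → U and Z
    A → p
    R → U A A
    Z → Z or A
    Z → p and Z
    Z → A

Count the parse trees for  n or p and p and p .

2

Parse trees for n or p and p and p:
  [U [U [Z [Z n] or [A p]]] and [Z p and [Z [A p]]]]
  [U [U [U [Z [Z n] or [A p]]] and [Z [A p]]] and [Z [A p]]]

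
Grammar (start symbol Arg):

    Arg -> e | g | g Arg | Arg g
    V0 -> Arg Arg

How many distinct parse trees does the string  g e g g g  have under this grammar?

4

Parse trees for g e g g g:
  [Arg g [Arg [Arg [Arg [Arg e] g] g] g]]
  [Arg [Arg g [Arg [Arg [Arg e] g] g]] g]
  [Arg [Arg [Arg g [Arg [Arg e] g]] g] g]
  [Arg [Arg [Arg [Arg g [Arg e]] g] g] g]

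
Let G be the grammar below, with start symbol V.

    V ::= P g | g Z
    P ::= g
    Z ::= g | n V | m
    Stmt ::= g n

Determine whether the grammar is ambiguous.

Witness: g g

Derivation 1: V ⇒ P g ⇒ g g
Derivation 2: V ⇒ g Z ⇒ g g

Two distinct leftmost derivations for the same string.

Ambiguous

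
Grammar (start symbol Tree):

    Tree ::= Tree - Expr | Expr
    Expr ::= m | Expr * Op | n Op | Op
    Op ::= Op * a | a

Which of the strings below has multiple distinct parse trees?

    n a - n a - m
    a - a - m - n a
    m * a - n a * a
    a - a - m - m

m * a - n a * a

n a - n a - m: 1 tree
a - a - m - n a: 1 tree
m * a - n a * a: 2 trees
a - a - m - m: 1 tree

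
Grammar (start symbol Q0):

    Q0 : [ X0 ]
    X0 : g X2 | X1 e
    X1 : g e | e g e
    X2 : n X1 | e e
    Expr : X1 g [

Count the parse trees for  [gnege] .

1

Parse trees for [gnege]:
  [Q0 [ [X0 g [X2 n [X1 e g e]]] ]]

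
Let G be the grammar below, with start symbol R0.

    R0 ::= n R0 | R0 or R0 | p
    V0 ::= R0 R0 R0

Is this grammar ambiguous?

Ambiguous

Witness: n p or p

Derivation 1: R0 ⇒ n R0 ⇒ n R0 or R0 ⇒ n p or R0 ⇒ n p or p
Derivation 2: R0 ⇒ R0 or R0 ⇒ n R0 or R0 ⇒ n p or R0 ⇒ n p or p

Two distinct leftmost derivations for the same string.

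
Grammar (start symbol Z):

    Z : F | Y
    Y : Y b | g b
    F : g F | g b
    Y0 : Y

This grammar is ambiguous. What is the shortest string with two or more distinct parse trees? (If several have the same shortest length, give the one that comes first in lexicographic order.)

length 2: g b has 2 parse trees

Two derivations of g b:
  Z ⇒ F ⇒ g b
  Z ⇒ Y ⇒ g b

g b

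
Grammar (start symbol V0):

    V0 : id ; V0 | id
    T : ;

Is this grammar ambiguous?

Only V0 is reachable from V0; ignoring the rest: Right-recursive list with a separator: after each atom, whether the separator follows determines the rule. One parse per string.

Unambiguous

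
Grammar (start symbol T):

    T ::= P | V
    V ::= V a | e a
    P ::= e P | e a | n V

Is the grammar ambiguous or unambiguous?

Witness: e a

Derivation 1: T ⇒ P ⇒ e a
Derivation 2: T ⇒ V ⇒ e a

Two distinct leftmost derivations for the same string.

Ambiguous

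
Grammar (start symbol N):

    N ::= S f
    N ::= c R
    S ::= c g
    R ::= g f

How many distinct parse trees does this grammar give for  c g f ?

Parse trees for c g f:
  [N [S c g] f]
  [N c [R g f]]

2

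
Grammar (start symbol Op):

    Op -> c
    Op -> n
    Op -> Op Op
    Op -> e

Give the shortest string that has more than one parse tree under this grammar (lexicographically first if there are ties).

c c c

length 1: no string has ≥2 trees
length 2: no string has ≥2 trees
length 3: c c c has 2 parse trees

Two derivations of c c c:
  Op ⇒ Op Op ⇒ c Op ⇒ c Op Op ⇒ c c Op ⇒ c c c
  Op ⇒ Op Op ⇒ Op Op Op ⇒ c Op Op ⇒ c c Op ⇒ c c c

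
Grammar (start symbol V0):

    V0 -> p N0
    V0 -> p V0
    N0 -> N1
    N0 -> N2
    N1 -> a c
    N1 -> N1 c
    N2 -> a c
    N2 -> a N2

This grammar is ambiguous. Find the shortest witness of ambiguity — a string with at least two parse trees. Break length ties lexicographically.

length 3: p a c has 2 parse trees

Two derivations of p a c:
  V0 ⇒ p N0 ⇒ p N1 ⇒ p a c
  V0 ⇒ p N0 ⇒ p N2 ⇒ p a c

p a c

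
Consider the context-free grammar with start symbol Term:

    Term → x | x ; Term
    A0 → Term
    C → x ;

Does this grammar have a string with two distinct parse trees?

Unambiguous

(A0, C are unreachable from Term, so their rules don't affect L(Term).) The reachable grammar is A → atom sep A | atom. Each atom is followed by either the separator (recurse) or end-of-string (stop) — no choice point.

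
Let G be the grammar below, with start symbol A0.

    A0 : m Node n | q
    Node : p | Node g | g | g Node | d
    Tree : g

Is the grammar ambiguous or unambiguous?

Ambiguous

Witness: m g g n

Derivation 1: A0 ⇒ m Node n ⇒ m Node g n ⇒ m g g n
Derivation 2: A0 ⇒ m Node n ⇒ m g Node n ⇒ m g g n

Two distinct leftmost derivations for the same string.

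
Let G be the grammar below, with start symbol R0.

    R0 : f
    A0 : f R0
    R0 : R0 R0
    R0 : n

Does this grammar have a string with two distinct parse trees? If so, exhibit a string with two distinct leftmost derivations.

Witness: f f f

Derivation 1: R0 ⇒ R0 R0 ⇒ f R0 ⇒ f R0 R0 ⇒ f f R0 ⇒ f f f
Derivation 2: R0 ⇒ R0 R0 ⇒ R0 R0 R0 ⇒ f R0 R0 ⇒ f f R0 ⇒ f f f

Two distinct leftmost derivations for the same string.

Ambiguous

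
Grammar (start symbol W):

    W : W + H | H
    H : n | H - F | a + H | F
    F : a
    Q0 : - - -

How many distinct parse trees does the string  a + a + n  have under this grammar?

4

Parse trees for a + a + n:
  [W [W [H [F a]]] + [H a + [H n]]]
  [W [W [W [H [F a]]] + [H [F a]]] + [H n]]
  [W [W [H a + [H [F a]]]] + [H n]]
  [W [H a + [H a + [H n]]]]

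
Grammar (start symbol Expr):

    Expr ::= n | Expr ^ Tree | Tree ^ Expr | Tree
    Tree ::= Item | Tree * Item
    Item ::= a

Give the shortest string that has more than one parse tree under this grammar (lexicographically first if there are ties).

length 1: no string has ≥2 trees
length 3: a ^ a has 2 parse trees

Two derivations of a ^ a:
  Expr ⇒ Expr ^ Tree ⇒ Tree ^ Tree ⇒ Item ^ Tree ⇒ a ^ Tree ⇒ a ^ Item ⇒ a ^ a
  Expr ⇒ Tree ^ Expr ⇒ Item ^ Expr ⇒ a ^ Expr ⇒ a ^ Tree ⇒ a ^ Item ⇒ a ^ a

a ^ a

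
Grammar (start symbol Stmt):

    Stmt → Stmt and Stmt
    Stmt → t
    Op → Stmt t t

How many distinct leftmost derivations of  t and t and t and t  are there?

Parse trees for t and t and t and t:
  [Stmt [Stmt t] and [Stmt [Stmt t] and [Stmt [Stmt t] and [Stmt t]]]]
  [Stmt [Stmt t] and [Stmt [Stmt [Stmt t] and [Stmt t]] and [Stmt t]]]
  [Stmt [Stmt [Stmt t] and [Stmt t]] and [Stmt [Stmt t] and [Stmt t]]]
  [Stmt [Stmt [Stmt t] and [Stmt [Stmt t] and [Stmt t]]] and [Stmt t]]
  [Stmt [Stmt [Stmt [Stmt t] and [Stmt t]] and [Stmt t]] and [Stmt t]]

5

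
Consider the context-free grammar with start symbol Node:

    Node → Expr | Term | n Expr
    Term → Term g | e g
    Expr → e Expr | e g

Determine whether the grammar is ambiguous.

Ambiguous

Witness: e g

Derivation 1: Node ⇒ Expr ⇒ e g
Derivation 2: Node ⇒ Term ⇒ e g

Two distinct leftmost derivations for the same string.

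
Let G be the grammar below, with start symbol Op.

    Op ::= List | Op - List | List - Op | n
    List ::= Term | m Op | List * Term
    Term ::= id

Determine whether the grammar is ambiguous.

Witness: id - id

Derivation 1: Op ⇒ Op - List ⇒ List - List ⇒ Term - List ⇒ id - List ⇒ id - Term ⇒ id - id
Derivation 2: Op ⇒ List - Op ⇒ Term - Op ⇒ id - Op ⇒ id - List ⇒ id - Term ⇒ id - id

Two distinct leftmost derivations for the same string.

Ambiguous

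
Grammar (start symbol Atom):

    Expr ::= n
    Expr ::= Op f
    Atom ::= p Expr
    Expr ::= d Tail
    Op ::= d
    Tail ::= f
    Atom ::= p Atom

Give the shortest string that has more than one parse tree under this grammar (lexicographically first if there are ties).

length 2: no string has ≥2 trees
length 3: p d f has 2 parse trees

Two derivations of p d f:
  Atom ⇒ p Expr ⇒ p Op f ⇒ p d f
  Atom ⇒ p Expr ⇒ p d Tail ⇒ p d f

p d f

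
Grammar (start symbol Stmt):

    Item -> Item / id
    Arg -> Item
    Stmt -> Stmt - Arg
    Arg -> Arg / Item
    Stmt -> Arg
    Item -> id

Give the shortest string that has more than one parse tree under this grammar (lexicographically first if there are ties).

length 1: no string has ≥2 trees
length 3: id / id has 2 parse trees

Two derivations of id / id:
  Stmt ⇒ Arg ⇒ Item ⇒ Item / id ⇒ id / id
  Stmt ⇒ Arg ⇒ Arg / Item ⇒ Item / Item ⇒ id / Item ⇒ id / id

id / id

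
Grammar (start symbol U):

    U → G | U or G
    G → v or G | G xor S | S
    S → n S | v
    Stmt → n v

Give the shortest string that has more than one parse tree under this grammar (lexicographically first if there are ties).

length 1: no string has ≥2 trees
length 2: no string has ≥2 trees
length 3: v or v has 2 parse trees

Two derivations of v or v:
  U ⇒ G ⇒ v or G ⇒ v or S ⇒ v or v
  U ⇒ U or G ⇒ G or G ⇒ S or G ⇒ v or G ⇒ v or S ⇒ v or v

v or v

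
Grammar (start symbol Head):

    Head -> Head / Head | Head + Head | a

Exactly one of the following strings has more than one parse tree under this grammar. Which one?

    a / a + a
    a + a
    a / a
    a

a / a + a

a / a + a: 2 trees
a + a: 1 tree
a / a: 1 tree
a: 1 tree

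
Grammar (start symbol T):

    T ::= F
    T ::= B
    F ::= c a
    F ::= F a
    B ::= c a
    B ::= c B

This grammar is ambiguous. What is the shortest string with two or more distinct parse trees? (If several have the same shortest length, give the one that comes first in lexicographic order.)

length 2: c a has 2 parse trees

Two derivations of c a:
  T ⇒ F ⇒ c a
  T ⇒ B ⇒ c a

c a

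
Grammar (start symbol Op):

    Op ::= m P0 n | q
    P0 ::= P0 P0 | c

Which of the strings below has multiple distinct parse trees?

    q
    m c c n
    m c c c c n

m c c c c n

q: 1 tree
m c c n: 1 tree
m c c c c n: 5 trees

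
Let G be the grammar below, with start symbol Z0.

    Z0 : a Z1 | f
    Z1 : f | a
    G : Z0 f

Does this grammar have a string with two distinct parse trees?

(G is unreachable from Z0, so its rules don't affect L(Z0).) Each reachable nonterminal has at most one production per leading terminal, and all productions are right-linear; the derivation is determined token-by-token.

Unambiguous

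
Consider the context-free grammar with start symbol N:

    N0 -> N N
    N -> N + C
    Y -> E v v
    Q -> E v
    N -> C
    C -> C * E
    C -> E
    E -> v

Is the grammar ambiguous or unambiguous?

Unambiguous

Only N, C, E are reachable from N; ignoring the rest: The grammar is stratified — N handles '+' (left-recursive), C handles '*', E atoms. Each operator has a fixed associativity and precedence level, so every string has one parse.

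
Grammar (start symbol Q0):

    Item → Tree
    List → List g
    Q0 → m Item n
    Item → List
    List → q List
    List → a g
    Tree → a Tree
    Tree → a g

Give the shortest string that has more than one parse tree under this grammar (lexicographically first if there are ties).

m a g n

length 4: m a g n has 2 parse trees

Two derivations of m a g n:
  Q0 ⇒ m Item n ⇒ m Tree n ⇒ m a g n
  Q0 ⇒ m Item n ⇒ m List n ⇒ m a g n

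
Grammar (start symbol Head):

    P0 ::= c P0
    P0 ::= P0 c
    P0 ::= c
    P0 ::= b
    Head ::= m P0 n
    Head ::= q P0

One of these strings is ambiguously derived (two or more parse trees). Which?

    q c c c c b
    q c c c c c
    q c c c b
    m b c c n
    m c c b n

q c c c c b: 1 tree
q c c c c c: 16 trees
q c c c b: 1 tree
m b c c n: 1 tree
m c c b n: 1 tree

q c c c c c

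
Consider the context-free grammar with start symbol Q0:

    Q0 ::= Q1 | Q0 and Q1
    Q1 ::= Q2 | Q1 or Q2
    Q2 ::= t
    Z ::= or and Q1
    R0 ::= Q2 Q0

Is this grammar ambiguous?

Only Q0, Q1, Q2 are reachable from Q0; ignoring the rest: This is a standard precedence ladder (Q0 over Q1 over Q2), with each level left-recursive on its own operator ('and' at Q0, 'or' at Q1). That structure is LR(1), hence unambiguous.

Unambiguous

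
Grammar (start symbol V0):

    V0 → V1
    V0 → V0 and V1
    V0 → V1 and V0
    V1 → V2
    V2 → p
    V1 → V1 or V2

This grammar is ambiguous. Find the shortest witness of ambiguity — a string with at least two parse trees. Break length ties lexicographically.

p and p

length 1: no string has ≥2 trees
length 3: p and p has 2 parse trees

Two derivations of p and p:
  V0 ⇒ V0 and V1 ⇒ V1 and V1 ⇒ V2 and V1 ⇒ p and V1 ⇒ p and V2 ⇒ p and p
  V0 ⇒ V1 and V0 ⇒ V2 and V0 ⇒ p and V0 ⇒ p and V1 ⇒ p and V2 ⇒ p and p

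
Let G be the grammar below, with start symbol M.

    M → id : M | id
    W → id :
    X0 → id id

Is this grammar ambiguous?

Unambiguous

(W, X0 are unreachable from M, so their rules don't affect L(M).) The reachable grammar is A → atom sep A | atom. Each atom is followed by either the separator (recurse) or end-of-string (stop) — no choice point.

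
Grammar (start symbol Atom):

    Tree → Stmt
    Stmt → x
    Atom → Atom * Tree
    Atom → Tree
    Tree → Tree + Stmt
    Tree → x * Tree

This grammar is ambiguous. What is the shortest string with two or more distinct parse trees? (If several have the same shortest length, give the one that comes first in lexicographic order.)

length 1: no string has ≥2 trees
length 3: x * x has 2 parse trees

Two derivations of x * x:
  Atom ⇒ Atom * Tree ⇒ Tree * Tree ⇒ Stmt * Tree ⇒ x * Tree ⇒ x * Stmt ⇒ x * x
  Atom ⇒ Tree ⇒ x * Tree ⇒ x * Stmt ⇒ x * x

x * x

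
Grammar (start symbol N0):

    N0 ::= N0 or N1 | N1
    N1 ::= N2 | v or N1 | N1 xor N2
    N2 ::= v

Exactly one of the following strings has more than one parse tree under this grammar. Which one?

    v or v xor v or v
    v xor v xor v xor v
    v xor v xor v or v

v or v xor v or v: 3 trees
v xor v xor v xor v: 1 tree
v xor v xor v or v: 1 tree

v or v xor v or v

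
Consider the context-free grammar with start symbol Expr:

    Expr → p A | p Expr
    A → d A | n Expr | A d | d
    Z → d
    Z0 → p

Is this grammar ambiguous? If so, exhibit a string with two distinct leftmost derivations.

Ambiguous

Witness: p d d

Derivation 1: Expr ⇒ p A ⇒ p d A ⇒ p d d
Derivation 2: Expr ⇒ p A ⇒ p A d ⇒ p d d

Two distinct leftmost derivations for the same string.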